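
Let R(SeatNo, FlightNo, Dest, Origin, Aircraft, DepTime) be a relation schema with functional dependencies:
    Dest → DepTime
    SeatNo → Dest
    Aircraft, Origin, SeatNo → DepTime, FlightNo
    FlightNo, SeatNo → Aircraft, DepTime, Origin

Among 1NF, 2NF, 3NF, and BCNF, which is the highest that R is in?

Candidate keys: {Aircraft, Origin, SeatNo}, {FlightNo, SeatNo}. Prime attributes: {Aircraft, FlightNo, Origin, SeatNo}.
Dest → DepTime breaks BCNF: {Dest}⁺ = {DepTime, Dest}, so {Dest} is not a superkey.
Because {DepTime} is non-prime and the left side of Dest → DepTime is not a superkey, the relation is not in 3NF.
The proper key subset {SeatNo} of {FlightNo, SeatNo} determines non-prime {DepTime, Dest}, so the relation is not even in 2NF.

1NF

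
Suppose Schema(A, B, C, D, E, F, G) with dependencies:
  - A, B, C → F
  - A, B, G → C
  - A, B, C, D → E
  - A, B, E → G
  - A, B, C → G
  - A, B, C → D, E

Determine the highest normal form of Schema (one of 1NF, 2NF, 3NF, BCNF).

Candidate keys: {A, B, C}, {A, B, E}, {A, B, G}. Prime attributes: {A, B, C, E, G}.
Each dependency's left side is a superkey — BCNF holds.

BCNF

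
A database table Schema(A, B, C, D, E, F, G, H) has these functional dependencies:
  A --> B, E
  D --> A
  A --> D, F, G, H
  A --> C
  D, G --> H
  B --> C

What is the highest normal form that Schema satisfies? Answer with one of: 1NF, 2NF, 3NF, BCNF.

Candidate keys: {A}, {D}. Prime attributes: {A, D}.
For B --> C we have {B}⁺ = {B, C}; {B} is not a superkey, so BCNF fails.
Because {C} is non-prime and the left side of B --> C is not a superkey, the relation is not in 3NF.
With only single-attribute keys there can be no partial dependency, so 2NF holds.

2NF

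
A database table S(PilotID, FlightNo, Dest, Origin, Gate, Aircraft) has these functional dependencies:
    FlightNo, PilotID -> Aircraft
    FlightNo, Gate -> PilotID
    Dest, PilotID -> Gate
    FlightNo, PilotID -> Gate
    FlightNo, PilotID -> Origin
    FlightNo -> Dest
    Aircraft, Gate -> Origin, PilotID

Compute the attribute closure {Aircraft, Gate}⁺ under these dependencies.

{Aircraft, Gate, Origin, PilotID}

Start with {Aircraft, Gate}.
Aircraft, Gate -> Origin, PilotID applies; add {Origin, PilotID} → now {Aircraft, Gate, Origin, PilotID}.
No further FD applies.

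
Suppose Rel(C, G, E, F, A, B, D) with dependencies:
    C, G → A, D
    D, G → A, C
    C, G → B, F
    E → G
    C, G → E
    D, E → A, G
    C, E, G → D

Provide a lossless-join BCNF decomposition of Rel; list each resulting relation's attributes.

Candidate keys of the original relation: {C, E}, {C, G}, {D, E}, {D, G}.
{A, B, C, D, E, F, G}: {E} determines {E, G} here but is not a superkey — split on E → G, giving {E, G} and {A, B, C, D, E, F}.
{E, G}: every determinant is a superkey — BCNF.
{A, B, C, D, E, F}: every determinant is a superkey — BCNF.

{A, B, C, D, E, F}; {E, G}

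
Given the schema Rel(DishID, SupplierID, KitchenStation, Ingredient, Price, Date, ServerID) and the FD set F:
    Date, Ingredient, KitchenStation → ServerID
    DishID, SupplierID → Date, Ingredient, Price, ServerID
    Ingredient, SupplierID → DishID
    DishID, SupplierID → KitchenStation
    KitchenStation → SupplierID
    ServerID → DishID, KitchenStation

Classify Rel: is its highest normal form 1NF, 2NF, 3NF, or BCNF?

Candidate keys: {DishID, KitchenStation}, {DishID, SupplierID}, {Ingredient, KitchenStation}, {Ingredient, SupplierID}, {ServerID}. Prime attributes: {DishID, Ingredient, KitchenStation, ServerID, SupplierID}.
KitchenStation → SupplierID: {KitchenStation}⁺ = {KitchenStation, SupplierID}, which is not all of the attributes, so the left side is not a superkey — BCNF is violated.
But every attribute on its right side ({SupplierID}) is prime, and the same holds for every other non-superkey FD, so 3NF still holds.

3NF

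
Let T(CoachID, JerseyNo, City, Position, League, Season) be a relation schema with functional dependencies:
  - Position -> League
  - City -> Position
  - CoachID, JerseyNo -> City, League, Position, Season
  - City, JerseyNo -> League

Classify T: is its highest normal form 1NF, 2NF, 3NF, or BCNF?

2NF

Candidate key: {CoachID, JerseyNo}. Prime attributes: {CoachID, JerseyNo}.
Position -> League breaks BCNF: {Position}⁺ = {League, Position}, so {Position} is not a superkey.
Position -> League determines the non-prime attribute {League} from a non-superkey — 3NF is violated.
Checking every proper subset of each key, none determines a non-prime attribute — 2NF is satisfied.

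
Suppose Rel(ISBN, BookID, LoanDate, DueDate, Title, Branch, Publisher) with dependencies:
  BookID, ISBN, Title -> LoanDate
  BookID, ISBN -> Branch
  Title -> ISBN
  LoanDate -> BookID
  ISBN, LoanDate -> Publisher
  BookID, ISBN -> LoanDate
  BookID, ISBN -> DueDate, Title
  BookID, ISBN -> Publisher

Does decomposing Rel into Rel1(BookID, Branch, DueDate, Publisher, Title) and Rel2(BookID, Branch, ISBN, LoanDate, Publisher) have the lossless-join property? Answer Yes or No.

Rel1 ∩ Rel2 = {BookID, Branch, Publisher}; its closure under F is {BookID, Branch, Publisher}.
Neither Rel1 nor Rel2 is contained in that closure, so the decomposition is lossy.

No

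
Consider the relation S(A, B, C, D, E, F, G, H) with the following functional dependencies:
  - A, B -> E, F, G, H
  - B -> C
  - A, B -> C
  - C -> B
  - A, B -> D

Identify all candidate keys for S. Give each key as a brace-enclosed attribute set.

{A, B}, {A, C}

{A} never appears on the right of any FD, so every key must include it.
{A, B}⁺ = {A, B, C, D, E, F, G, H} — all of the relation — so {A, B} is a candidate key.
{A, C}⁺ = {A, B, C, D, E, F, G, H} — all of the relation — so {A, C} is a candidate key.
Any other superkey properly contains one of these, so there are no further candidate keys.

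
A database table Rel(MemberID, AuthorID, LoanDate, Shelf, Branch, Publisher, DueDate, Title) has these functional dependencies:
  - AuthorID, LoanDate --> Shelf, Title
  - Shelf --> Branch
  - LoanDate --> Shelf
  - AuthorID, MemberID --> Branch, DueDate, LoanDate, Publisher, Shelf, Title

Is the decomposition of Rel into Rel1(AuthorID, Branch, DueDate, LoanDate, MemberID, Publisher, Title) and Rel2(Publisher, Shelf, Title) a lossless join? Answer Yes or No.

No

The shared attributes are {Publisher, Title} and {Publisher, Title}⁺ = {Publisher, Title}.
Neither Rel1 nor Rel2 is contained in that closure, so the decomposition is lossy.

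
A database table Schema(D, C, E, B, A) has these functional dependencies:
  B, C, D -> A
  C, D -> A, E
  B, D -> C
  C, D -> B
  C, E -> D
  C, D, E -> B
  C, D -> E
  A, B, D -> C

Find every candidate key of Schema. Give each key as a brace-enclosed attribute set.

{B, D}⁺ = {A, B, C, D, E}, which is every attribute, so {B, D} is a candidate key.
{C, D}⁺ = {A, B, C, D, E}, which is every attribute, so {C, D} is a candidate key.
{C, E}⁺ = {A, B, C, D, E}, which is every attribute, so {C, E} is a candidate key.
No proper subset of any of these is a key, and no other minimal superkey exists.

{B, D}, {C, D}, {C, E}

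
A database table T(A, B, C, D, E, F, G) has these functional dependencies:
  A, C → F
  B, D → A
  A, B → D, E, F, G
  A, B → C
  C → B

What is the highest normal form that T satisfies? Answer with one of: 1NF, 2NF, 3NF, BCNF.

Candidate keys: {A, B}, {A, C}, {B, D}, {C, D}. Prime attributes: {A, B, C, D}.
For C → B we have {C}⁺ = {B, C}; {C} is not a superkey, so BCNF fails.
But every attribute on its right side ({B}) is prime, and the same holds for every other non-superkey FD, so 3NF still holds.

3NF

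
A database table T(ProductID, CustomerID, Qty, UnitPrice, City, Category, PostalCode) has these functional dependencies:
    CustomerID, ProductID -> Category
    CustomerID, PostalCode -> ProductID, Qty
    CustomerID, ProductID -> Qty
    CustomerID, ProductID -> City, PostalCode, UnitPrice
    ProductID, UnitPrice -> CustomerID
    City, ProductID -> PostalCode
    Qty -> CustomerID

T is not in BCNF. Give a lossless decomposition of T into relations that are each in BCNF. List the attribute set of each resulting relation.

{Category, City, ProductID, Qty, UnitPrice}; {City, PostalCode, ProductID}; {CustomerID, Qty}

Candidate keys of the original relation: {CustomerID, PostalCode}, {CustomerID, ProductID}, {PostalCode, Qty}, {ProductID, Qty}, {ProductID, UnitPrice}.
In {Category, City, CustomerID, PostalCode, ProductID, Qty, UnitPrice}, {City, ProductID} is not a superkey ({City, ProductID}⁺ restricted to this set is {City, PostalCode, ProductID}), so split on City, ProductID -> PostalCode into {City, PostalCode, ProductID} and {Category, City, CustomerID, ProductID, Qty, UnitPrice}.
{City, PostalCode, ProductID} has no BCNF violation.
In {Category, City, CustomerID, ProductID, Qty, UnitPrice}, {Qty} is not a superkey ({Qty}⁺ restricted to this set is {CustomerID, Qty}), so split on Qty -> CustomerID into {CustomerID, Qty} and {Category, City, ProductID, Qty, UnitPrice}.
{CustomerID, Qty} has no BCNF violation.
{Category, City, ProductID, Qty, UnitPrice} has no BCNF violation.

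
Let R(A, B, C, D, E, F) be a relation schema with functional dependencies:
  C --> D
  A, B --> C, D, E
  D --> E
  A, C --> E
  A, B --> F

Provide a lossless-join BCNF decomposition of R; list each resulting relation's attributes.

{A, B, C, F}; {C, D}; {D, E}

Candidate key of the original relation: {A, B}.
Within {A, B, C, D, E, F}: {C}⁺ ∩ {A, B, C, D, E, F} = {C, D, E}, not the whole set, so C --> D, E violates BCNF; decompose into {C, D, E} and {A, B, C, F}.
Within {C, D, E}: {D}⁺ ∩ {C, D, E} = {D, E}, not the whole set, so D --> E violates BCNF; decompose into {D, E} and {C, D}.
{D, E} is in BCNF.
{C, D} is in BCNF.
{A, B, C, F} is in BCNF.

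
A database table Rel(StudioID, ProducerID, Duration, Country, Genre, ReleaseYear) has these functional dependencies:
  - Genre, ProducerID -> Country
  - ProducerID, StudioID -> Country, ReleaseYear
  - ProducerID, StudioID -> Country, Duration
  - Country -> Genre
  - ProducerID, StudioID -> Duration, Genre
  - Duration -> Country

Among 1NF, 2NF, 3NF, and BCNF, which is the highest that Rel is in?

2NF

Candidate key: {ProducerID, StudioID}. Prime attributes: {ProducerID, StudioID}.
Genre, ProducerID -> Country: {Genre, ProducerID}⁺ = {Country, Genre, ProducerID}, which is not all of the attributes, so the left side is not a superkey — BCNF is violated.
Because {Country} is non-prime and the left side of Genre, ProducerID -> Country is not a superkey, the relation is not in 3NF.
No non-prime attribute depends on a proper subset of any candidate key, so 2NF holds.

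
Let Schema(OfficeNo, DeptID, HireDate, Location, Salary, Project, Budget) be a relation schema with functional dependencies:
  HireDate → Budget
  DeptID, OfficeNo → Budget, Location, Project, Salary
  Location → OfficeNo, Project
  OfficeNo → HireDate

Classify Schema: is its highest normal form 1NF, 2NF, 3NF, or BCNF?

Candidate keys: {DeptID, Location}, {DeptID, OfficeNo}. Prime attributes: {DeptID, Location, OfficeNo}.
HireDate → Budget: {HireDate}⁺ = {Budget, HireDate}, which is not all of the attributes, so the left side is not a superkey — BCNF is violated.
HireDate → Budget determines the non-prime attribute {Budget} from a non-superkey — 3NF is violated.
Since {Location} ⊂ {DeptID, Location} and {Location}⁺ ⊇ {Budget, HireDate, Project} with {Budget, HireDate, Project} non-prime, there is a partial dependency; 2NF fails.

1NF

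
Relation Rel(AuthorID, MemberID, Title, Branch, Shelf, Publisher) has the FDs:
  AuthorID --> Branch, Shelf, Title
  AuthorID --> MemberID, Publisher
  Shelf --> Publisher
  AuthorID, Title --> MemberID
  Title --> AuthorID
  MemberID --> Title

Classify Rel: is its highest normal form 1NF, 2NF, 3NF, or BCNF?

Candidate keys: {AuthorID}, {MemberID}, {Title}. Prime attributes: {AuthorID, MemberID, Title}.
Shelf --> Publisher: {Shelf}⁺ = {Publisher, Shelf}, which is not all of the attributes, so the left side is not a superkey — BCNF is violated.
Because {Publisher} is non-prime and the left side of Shelf --> Publisher is not a superkey, the relation is not in 3NF.
Every candidate key is a single attribute, so no partial dependency is possible; 2NF holds.

2NF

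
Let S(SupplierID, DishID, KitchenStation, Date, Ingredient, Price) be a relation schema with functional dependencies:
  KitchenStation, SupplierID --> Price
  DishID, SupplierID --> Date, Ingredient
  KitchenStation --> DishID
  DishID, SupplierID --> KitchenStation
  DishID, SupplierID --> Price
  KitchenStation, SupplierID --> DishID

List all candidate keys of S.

{DishID, SupplierID}, {KitchenStation, SupplierID}

{SupplierID} never appears on the right of any FD, so every key must include it.
Closure of {DishID, SupplierID} is {Date, DishID, Ingredient, KitchenStation, Price, SupplierID}, the whole schema; {DishID, SupplierID} is a candidate key.
Closure of {KitchenStation, SupplierID} is {Date, DishID, Ingredient, KitchenStation, Price, SupplierID}, the whole schema; {KitchenStation, SupplierID} is a candidate key.
No proper subset of any of these is a key, and no other minimal superkey exists.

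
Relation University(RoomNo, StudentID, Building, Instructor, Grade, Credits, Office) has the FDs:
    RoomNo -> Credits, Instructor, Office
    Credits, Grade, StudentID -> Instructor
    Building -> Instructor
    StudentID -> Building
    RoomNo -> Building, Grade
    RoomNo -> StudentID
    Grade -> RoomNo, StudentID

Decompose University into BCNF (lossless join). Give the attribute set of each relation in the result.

{Building, Instructor}; {Building, StudentID}; {Credits, Grade, Office, RoomNo, StudentID}

Candidate keys of the original relation: {Grade}, {RoomNo}.
In {Building, Credits, Grade, Instructor, Office, RoomNo, StudentID}, {Building} is not a superkey ({Building}⁺ restricted to this set is {Building, Instructor}), so split on Building -> Instructor into {Building, Instructor} and {Building, Credits, Grade, Office, RoomNo, StudentID}.
{Building, Instructor}: every determinant is a superkey — BCNF.
In {Building, Credits, Grade, Office, RoomNo, StudentID}, {StudentID} is not a superkey ({StudentID}⁺ restricted to this set is {Building, StudentID}), so split on StudentID -> Building into {Building, StudentID} and {Credits, Grade, Office, RoomNo, StudentID}.
{Building, StudentID}: every determinant is a superkey — BCNF.
{Credits, Grade, Office, RoomNo, StudentID}: every determinant is a superkey — BCNF.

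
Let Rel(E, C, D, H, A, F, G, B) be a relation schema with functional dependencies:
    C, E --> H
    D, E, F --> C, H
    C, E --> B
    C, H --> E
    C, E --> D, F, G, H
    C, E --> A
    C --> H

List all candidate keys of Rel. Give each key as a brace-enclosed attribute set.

{C}⁺ = {A, B, C, D, E, F, G, H} — all of the relation — so {C} is a candidate key.
{D, E, F}⁺ = {A, B, C, D, E, F, G, H} — all of the relation — so {D, E, F} is a candidate key.
Any other superkey properly contains one of these, so there are no further candidate keys.

{C}, {D, E, F}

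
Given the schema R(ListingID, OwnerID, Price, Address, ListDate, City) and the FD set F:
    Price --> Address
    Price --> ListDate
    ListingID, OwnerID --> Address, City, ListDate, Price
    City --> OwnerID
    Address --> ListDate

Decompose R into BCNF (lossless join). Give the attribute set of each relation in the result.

Candidate keys of the original relation: {City, ListingID}, {ListingID, OwnerID}.
In {Address, City, ListDate, ListingID, OwnerID, Price}, {Price} is not a superkey ({Price}⁺ restricted to this set is {Address, ListDate, Price}), so split on Price --> Address, ListDate into {Address, ListDate, Price} and {City, ListingID, OwnerID, Price}.
In {Address, ListDate, Price}, {Address} is not a superkey ({Address}⁺ restricted to this set is {Address, ListDate}), so split on Address --> ListDate into {Address, ListDate} and {Address, Price}.
{Address, ListDate}: every determinant is a superkey — BCNF.
{Address, Price}: every determinant is a superkey — BCNF.
In {City, ListingID, OwnerID, Price}, {City} is not a superkey ({City}⁺ restricted to this set is {City, OwnerID}), so split on City --> OwnerID into {City, OwnerID} and {City, ListingID, Price}.
{City, OwnerID}: every determinant is a superkey — BCNF.
{City, ListingID, Price}: every determinant is a superkey — BCNF.

{Address, ListDate}; {Address, Price}; {City, ListingID, Price}; {City, OwnerID}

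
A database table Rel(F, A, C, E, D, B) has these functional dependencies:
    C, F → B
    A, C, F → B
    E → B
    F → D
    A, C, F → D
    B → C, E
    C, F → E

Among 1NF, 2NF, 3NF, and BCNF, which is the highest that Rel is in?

Candidate keys: {A, B, F}, {A, C, F}, {A, E, F}. Prime attributes: {A, B, C, E, F}.
C, F → B: {C, F}⁺ = {B, C, D, E, F}, which is not all of the attributes, so the left side is not a superkey — BCNF is violated.
F → D has non-prime {D} on the right and a non-superkey on the left, so 3NF fails.
Since {F} ⊂ {A, B, F} and {F}⁺ ⊇ {D} with {D} non-prime, there is a partial dependency; 2NF fails.

1NF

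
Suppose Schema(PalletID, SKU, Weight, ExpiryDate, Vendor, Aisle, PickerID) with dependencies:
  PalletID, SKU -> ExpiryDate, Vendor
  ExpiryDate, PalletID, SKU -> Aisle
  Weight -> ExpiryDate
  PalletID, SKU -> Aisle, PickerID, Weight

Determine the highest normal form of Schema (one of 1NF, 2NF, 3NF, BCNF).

2NF

Candidate key: {PalletID, SKU}. Prime attributes: {PalletID, SKU}.
For Weight -> ExpiryDate we have {Weight}⁺ = {ExpiryDate, Weight}; {Weight} is not a superkey, so BCNF fails.
Weight -> ExpiryDate has non-prime {ExpiryDate} on the right and a non-superkey on the left, so 3NF fails.
Checking every proper subset of each key, none determines a non-prime attribute — 2NF is satisfied.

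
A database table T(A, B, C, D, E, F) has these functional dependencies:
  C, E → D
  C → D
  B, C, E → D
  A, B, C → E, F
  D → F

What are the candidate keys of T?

No FD produces {A, B, C}, so they must be in every candidate key.
{A, B, C}⁺ = {A, B, C, D, E, F}, which is every attribute, so {A, B, C} is a candidate key.
No smaller or unrelated set reaches every attribute, so there are no other keys.

{A, B, C}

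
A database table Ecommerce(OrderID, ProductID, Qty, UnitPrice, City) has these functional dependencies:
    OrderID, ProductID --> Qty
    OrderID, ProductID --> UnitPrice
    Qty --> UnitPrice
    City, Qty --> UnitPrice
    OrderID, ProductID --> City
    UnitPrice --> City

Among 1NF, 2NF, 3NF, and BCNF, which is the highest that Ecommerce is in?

Candidate key: {OrderID, ProductID}. Prime attributes: {OrderID, ProductID}.
Qty --> UnitPrice: {Qty}⁺ = {City, Qty, UnitPrice}, which is not all of the attributes, so the left side is not a superkey — BCNF is violated.
Qty --> UnitPrice has non-prime {UnitPrice} on the right and a non-superkey on the left, so 3NF fails.
Checking every proper subset of each key, none determines a non-prime attribute — 2NF is satisfied.

2NF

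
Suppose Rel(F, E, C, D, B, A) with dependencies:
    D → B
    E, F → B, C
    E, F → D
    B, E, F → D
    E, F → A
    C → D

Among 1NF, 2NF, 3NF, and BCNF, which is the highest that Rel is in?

2NF

Candidate key: {E, F}. Prime attributes: {E, F}.
For D → B we have {D}⁺ = {B, D}; {D} is not a superkey, so BCNF fails.
D → B has non-prime {B} on the right and a non-superkey on the left, so 3NF fails.
Checking every proper subset of each key, none determines a non-prime attribute — 2NF is satisfied.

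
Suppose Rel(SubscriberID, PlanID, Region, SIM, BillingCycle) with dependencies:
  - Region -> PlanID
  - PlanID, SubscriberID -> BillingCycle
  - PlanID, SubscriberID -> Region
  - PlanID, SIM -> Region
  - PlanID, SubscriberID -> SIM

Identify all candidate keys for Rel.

{PlanID, SubscriberID}, {Region, SubscriberID}

{SubscriberID} never appears on the right of any FD, so every key must include it.
{PlanID, SubscriberID} is a candidate key since {PlanID, SubscriberID}⁺ = {BillingCycle, PlanID, Region, SIM, SubscriberID} covers every attribute.
{Region, SubscriberID} is a candidate key since {Region, SubscriberID}⁺ = {BillingCycle, PlanID, Region, SIM, SubscriberID} covers every attribute.
Any other superkey properly contains one of these, so there are no further candidate keys.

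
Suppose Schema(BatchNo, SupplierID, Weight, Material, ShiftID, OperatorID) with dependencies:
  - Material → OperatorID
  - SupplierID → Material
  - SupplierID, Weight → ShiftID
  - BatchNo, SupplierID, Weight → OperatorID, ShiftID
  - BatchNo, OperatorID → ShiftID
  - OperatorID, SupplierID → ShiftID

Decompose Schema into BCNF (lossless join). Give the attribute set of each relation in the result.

{BatchNo, SupplierID, Weight}; {Material, OperatorID}; {Material, ShiftID, SupplierID}

Candidate key of the original relation: {BatchNo, SupplierID, Weight}.
In {BatchNo, Material, OperatorID, ShiftID, SupplierID, Weight}, {Material} is not a superkey ({Material}⁺ restricted to this set is {Material, OperatorID}), so split on Material → OperatorID into {Material, OperatorID} and {BatchNo, Material, ShiftID, SupplierID, Weight}.
{Material, OperatorID} is in BCNF.
In {BatchNo, Material, ShiftID, SupplierID, Weight}, {SupplierID} is not a superkey ({SupplierID}⁺ restricted to this set is {Material, ShiftID, SupplierID}), so split on SupplierID → Material, ShiftID into {Material, ShiftID, SupplierID} and {BatchNo, SupplierID, Weight}.
{Material, ShiftID, SupplierID} is in BCNF.
{BatchNo, SupplierID, Weight} is in BCNF.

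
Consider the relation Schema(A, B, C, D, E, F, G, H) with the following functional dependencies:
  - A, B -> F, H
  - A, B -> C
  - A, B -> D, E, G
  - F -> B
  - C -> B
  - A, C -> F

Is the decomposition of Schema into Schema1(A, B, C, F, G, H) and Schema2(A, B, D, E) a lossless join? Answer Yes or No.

Common attributes: {A, B}; their closure is {A, B, C, D, E, F, G, H}.
Since Schema1 ⊆ {A, B, C, D, E, F, G, H}, the intersection is a superkey of Schema1; the decomposition is lossless.

Yes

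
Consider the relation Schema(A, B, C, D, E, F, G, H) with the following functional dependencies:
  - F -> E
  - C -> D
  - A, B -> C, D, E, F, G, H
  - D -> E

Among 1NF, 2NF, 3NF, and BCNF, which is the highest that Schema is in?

2NF

Candidate key: {A, B}. Prime attributes: {A, B}.
F -> E breaks BCNF: {F}⁺ = {E, F}, so {F} is not a superkey.
F -> E determines the non-prime attribute {E} from a non-superkey — 3NF is violated.
Checking every proper subset of each key, none determines a non-prime attribute — 2NF is satisfied.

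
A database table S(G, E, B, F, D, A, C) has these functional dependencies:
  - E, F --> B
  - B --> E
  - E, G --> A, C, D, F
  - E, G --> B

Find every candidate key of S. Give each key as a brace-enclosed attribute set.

Attributes never on any right-hand side: {G} — every candidate key must contain it.
{B, G} is a candidate key since {B, G}⁺ = {A, B, C, D, E, F, G} covers every attribute.
{E, G} is a candidate key since {E, G}⁺ = {A, B, C, D, E, F, G} covers every attribute.
These are minimal and exhaustive — every other superkey contains one of them.

{B, G}, {E, G}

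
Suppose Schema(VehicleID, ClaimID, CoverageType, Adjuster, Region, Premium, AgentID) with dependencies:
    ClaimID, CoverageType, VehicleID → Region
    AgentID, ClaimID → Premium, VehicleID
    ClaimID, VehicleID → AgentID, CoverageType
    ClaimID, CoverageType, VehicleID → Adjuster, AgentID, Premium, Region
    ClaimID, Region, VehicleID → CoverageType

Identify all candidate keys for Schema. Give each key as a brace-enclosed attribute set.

{AgentID, ClaimID}, {ClaimID, VehicleID}

Attributes never on any right-hand side: {ClaimID} — every candidate key must contain it.
{AgentID, ClaimID}⁺ = {Adjuster, AgentID, ClaimID, CoverageType, Premium, Region, VehicleID}, which is every attribute, so {AgentID, ClaimID} is a candidate key.
{ClaimID, VehicleID}⁺ = {Adjuster, AgentID, ClaimID, CoverageType, Premium, Region, VehicleID}, which is every attribute, so {ClaimID, VehicleID} is a candidate key.
No proper subset of any of these is a key, and no other minimal superkey exists.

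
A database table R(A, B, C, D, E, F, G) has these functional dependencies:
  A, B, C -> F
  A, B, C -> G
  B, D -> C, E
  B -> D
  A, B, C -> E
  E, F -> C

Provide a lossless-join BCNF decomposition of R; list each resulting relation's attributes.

Candidate key of the original relation: {A, B}.
Within {A, B, C, D, E, F, G}: {B, D}⁺ ∩ {A, B, C, D, E, F, G} = {B, C, D, E}, not the whole set, so B, D -> C, E violates BCNF; decompose into {B, C, D, E} and {A, B, D, F, G}.
{B, C, D, E}: every determinant is a superkey — BCNF.
Within {A, B, D, F, G}: {B}⁺ ∩ {A, B, D, F, G} = {B, D}, not the whole set, so B -> D violates BCNF; decompose into {B, D} and {A, B, F, G}.
{B, D}: every determinant is a superkey — BCNF.
{A, B, F, G}: every determinant is a superkey — BCNF.

{A, B, F, G}; {B, C, D, E}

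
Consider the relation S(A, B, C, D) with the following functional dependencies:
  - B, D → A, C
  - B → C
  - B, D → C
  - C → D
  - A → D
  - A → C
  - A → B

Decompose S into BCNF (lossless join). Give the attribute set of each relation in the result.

Candidate keys of the original relation: {A}, {B}.
In {A, B, C, D}, {C} is not a superkey ({C}⁺ restricted to this set is {C, D}), so split on C → D into {C, D} and {A, B, C}.
{C, D} has no BCNF violation.
{A, B, C} has no BCNF violation.

{A, B, C}; {C, D}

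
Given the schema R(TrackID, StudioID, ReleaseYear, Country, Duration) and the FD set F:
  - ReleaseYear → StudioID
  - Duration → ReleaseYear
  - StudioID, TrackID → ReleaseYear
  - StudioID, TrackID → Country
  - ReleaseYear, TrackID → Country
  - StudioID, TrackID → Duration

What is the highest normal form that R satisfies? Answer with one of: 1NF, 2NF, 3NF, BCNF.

Candidate keys: {Duration, TrackID}, {ReleaseYear, TrackID}, {StudioID, TrackID}. Prime attributes: {Duration, ReleaseYear, StudioID, TrackID}.
ReleaseYear → StudioID breaks BCNF: {ReleaseYear}⁺ = {ReleaseYear, StudioID}, so {ReleaseYear} is not a superkey.
But every attribute on its right side ({StudioID}) is prime, and the same holds for every other non-superkey FD, so 3NF still holds.

3NF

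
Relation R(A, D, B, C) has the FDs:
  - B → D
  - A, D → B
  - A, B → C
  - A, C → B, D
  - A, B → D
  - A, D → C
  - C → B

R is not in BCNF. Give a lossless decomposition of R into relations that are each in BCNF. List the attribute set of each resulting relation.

{A, C}; {B, C}; {B, D}

Candidate keys of the original relation: {A, B}, {A, C}, {A, D}.
In {A, B, C, D}, {B} is not a superkey ({B}⁺ restricted to this set is {B, D}), so split on B → D into {B, D} and {A, B, C}.
{B, D} has no BCNF violation.
In {A, B, C}, {C} is not a superkey ({C}⁺ restricted to this set is {B, C}), so split on C → B into {B, C} and {A, C}.
{B, C} has no BCNF violation.
{A, C} has no BCNF violation.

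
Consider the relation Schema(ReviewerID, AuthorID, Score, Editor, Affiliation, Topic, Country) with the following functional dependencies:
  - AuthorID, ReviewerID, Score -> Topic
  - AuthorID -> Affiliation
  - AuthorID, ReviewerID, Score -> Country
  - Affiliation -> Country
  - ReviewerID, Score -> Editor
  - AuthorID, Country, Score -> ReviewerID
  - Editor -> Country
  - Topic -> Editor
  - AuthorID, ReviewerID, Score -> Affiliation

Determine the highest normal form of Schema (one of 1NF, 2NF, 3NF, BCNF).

Candidate key: {AuthorID, Score}. Prime attributes: {AuthorID, Score}.
AuthorID -> Affiliation: {AuthorID}⁺ = {Affiliation, AuthorID, Country}, which is not all of the attributes, so the left side is not a superkey — BCNF is violated.
AuthorID -> Affiliation has non-prime {Affiliation} on the right and a non-superkey on the left, so 3NF fails.
Since {AuthorID} ⊂ {AuthorID, Score} and {AuthorID}⁺ ⊇ {Affiliation, Country} with {Affiliation, Country} non-prime, there is a partial dependency; 2NF fails.

1NF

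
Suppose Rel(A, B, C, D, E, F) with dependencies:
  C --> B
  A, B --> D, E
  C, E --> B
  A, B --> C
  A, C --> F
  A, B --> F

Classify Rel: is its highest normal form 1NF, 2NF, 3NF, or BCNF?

Candidate keys: {A, B}, {A, C}. Prime attributes: {A, B, C}.
C --> B: {C}⁺ = {B, C}, which is not all of the attributes, so the left side is not a superkey — BCNF is violated.
Its right-hand attributes {B} are all prime, as are those of every other non-superkey FD — the relation is in 3NF.

3NF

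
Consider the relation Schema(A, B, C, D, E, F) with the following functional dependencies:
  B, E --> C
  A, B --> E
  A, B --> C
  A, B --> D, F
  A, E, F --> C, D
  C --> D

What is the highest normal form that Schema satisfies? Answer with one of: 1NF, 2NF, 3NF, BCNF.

Candidate key: {A, B}. Prime attributes: {A, B}.
B, E --> C breaks BCNF: {B, E}⁺ = {B, C, D, E}, so {B, E} is not a superkey.
Because {C} is non-prime and the left side of B, E --> C is not a superkey, the relation is not in 3NF.
No non-prime attribute depends on a proper subset of any candidate key, so 2NF holds.

2NF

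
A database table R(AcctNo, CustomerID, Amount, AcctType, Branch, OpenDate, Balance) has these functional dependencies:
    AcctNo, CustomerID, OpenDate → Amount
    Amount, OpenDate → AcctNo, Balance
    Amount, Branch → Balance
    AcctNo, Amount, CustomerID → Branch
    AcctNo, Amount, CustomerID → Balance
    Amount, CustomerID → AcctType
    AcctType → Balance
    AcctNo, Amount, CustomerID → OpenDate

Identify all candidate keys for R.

Attributes never on any right-hand side: {CustomerID} — every candidate key must contain it.
{AcctNo, Amount, CustomerID}⁺ = {AcctNo, AcctType, Amount, Balance, Branch, CustomerID, OpenDate}, which is every attribute, so {AcctNo, Amount, CustomerID} is a candidate key.
{AcctNo, CustomerID, OpenDate}⁺ = {AcctNo, AcctType, Amount, Balance, Branch, CustomerID, OpenDate}, which is every attribute, so {AcctNo, CustomerID, OpenDate} is a candidate key.
{Amount, CustomerID, OpenDate}⁺ = {AcctNo, AcctType, Amount, Balance, Branch, CustomerID, OpenDate}, which is every attribute, so {Amount, CustomerID, OpenDate} is a candidate key.
Any other superkey properly contains one of these, so there are no further candidate keys.

{AcctNo, Amount, CustomerID}, {AcctNo, CustomerID, OpenDate}, {Amount, CustomerID, OpenDate}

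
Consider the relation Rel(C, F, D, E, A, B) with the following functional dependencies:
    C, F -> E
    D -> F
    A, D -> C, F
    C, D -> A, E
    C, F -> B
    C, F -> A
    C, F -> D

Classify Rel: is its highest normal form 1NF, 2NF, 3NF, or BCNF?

Candidate keys: {A, D}, {C, D}, {C, F}. Prime attributes: {A, C, D, F}.
D -> F breaks BCNF: {D}⁺ = {D, F}, so {D} is not a superkey.
Since {F} ⊆ prime attributes and every other non-superkey FD also has a prime right side, the schema is in 3NF.

3NF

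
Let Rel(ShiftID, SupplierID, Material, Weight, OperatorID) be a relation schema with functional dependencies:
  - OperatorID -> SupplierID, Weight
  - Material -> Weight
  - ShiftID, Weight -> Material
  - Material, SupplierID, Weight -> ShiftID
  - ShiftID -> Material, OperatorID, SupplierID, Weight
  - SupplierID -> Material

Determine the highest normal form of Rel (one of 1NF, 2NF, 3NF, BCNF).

2NF

Candidate keys: {OperatorID}, {ShiftID}, {SupplierID}. Prime attributes: {OperatorID, ShiftID, SupplierID}.
Material -> Weight breaks BCNF: {Material}⁺ = {Material, Weight}, so {Material} is not a superkey.
Material -> Weight has non-prime {Weight} on the right and a non-superkey on the left, so 3NF fails.
With only single-attribute keys there can be no partial dependency, so 2NF holds.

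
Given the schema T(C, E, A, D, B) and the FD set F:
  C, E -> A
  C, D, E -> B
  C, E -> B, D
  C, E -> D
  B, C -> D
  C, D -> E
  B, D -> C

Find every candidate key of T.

{B, C}⁺ = {A, B, C, D, E} — all of the relation — so {B, C} is a candidate key.
{B, D}⁺ = {A, B, C, D, E} — all of the relation — so {B, D} is a candidate key.
{C, D}⁺ = {A, B, C, D, E} — all of the relation — so {C, D} is a candidate key.
{C, E}⁺ = {A, B, C, D, E} — all of the relation — so {C, E} is a candidate key.
No proper subset of any of these is a key, and no other minimal superkey exists.

{B, C}, {B, D}, {C, D}, {C, E}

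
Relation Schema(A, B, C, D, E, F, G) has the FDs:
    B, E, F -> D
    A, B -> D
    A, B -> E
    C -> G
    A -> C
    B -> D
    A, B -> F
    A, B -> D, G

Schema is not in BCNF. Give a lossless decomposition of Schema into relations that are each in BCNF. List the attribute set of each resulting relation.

Candidate key of the original relation: {A, B}.
{A, B, C, D, E, F, G}: {B, E, F} determines {B, D, E, F} here but is not a superkey — split on B, E, F -> D, giving {B, D, E, F} and {A, B, C, E, F, G}.
{B, D, E, F}: {B} determines {B, D} here but is not a superkey — split on B -> D, giving {B, D} and {B, E, F}.
{B, D}: every determinant is a superkey — BCNF.
{B, E, F}: every determinant is a superkey — BCNF.
{A, B, C, E, F, G}: {C} determines {C, G} here but is not a superkey — split on C -> G, giving {C, G} and {A, B, C, E, F}.
{C, G}: every determinant is a superkey — BCNF.
{A, B, C, E, F}: {A} determines {A, C} here but is not a superkey — split on A -> C, giving {A, C} and {A, B, E, F}.
{A, C}: every determinant is a superkey — BCNF.
{A, B, E, F}: every determinant is a superkey — BCNF.

{A, B, E, F}; {A, C}; {B, D}; {C, G}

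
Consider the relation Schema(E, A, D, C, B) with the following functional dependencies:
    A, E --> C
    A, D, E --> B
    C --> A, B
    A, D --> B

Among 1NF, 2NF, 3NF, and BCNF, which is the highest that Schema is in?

Candidate keys: {A, D, E}, {C, D, E}. Prime attributes: {A, C, D, E}.
A, E --> C: {A, E}⁺ = {A, B, C, E}, which is not all of the attributes, so the left side is not a superkey — BCNF is violated.
C --> A, B has non-prime {B} on the right and a non-superkey on the left, so 3NF fails.
{A, D} is a proper subset of the key {A, D, E}, and {A, D}⁺ contains the non-prime attribute {B} — a partial dependency, so 2NF is violated.

1NF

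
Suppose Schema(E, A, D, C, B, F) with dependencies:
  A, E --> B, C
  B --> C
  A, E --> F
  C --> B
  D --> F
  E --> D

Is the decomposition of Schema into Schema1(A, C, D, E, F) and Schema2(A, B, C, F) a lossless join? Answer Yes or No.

Yes

Schema1 ∩ Schema2 = {A, C, F}; its closure under F is {A, B, C, F}.
This includes all of Schema2, so the common attributes are a superkey of Schema2 — the join is lossless.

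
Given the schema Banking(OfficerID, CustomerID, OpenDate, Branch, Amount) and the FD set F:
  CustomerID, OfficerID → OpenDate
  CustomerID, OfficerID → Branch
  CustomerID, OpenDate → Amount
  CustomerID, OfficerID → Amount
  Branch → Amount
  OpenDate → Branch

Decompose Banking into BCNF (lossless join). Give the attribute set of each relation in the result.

{Amount, Branch}; {Branch, OpenDate}; {CustomerID, OfficerID, OpenDate}

Candidate key of the original relation: {CustomerID, OfficerID}.
{Amount, Branch, CustomerID, OfficerID, OpenDate}: {CustomerID, OpenDate} determines {Amount, Branch, CustomerID, OpenDate} here but is not a superkey — split on CustomerID, OpenDate → Amount, Branch, giving {Amount, Branch, CustomerID, OpenDate} and {CustomerID, OfficerID, OpenDate}.
{Amount, Branch, CustomerID, OpenDate}: {Branch} determines {Amount, Branch} here but is not a superkey — split on Branch → Amount, giving {Amount, Branch} and {Branch, CustomerID, OpenDate}.
{Amount, Branch} has no BCNF violation.
{Branch, CustomerID, OpenDate}: {OpenDate} determines {Branch, OpenDate} here but is not a superkey — split on OpenDate → Branch, giving {Branch, OpenDate} and {CustomerID, OpenDate}.
{Branch, OpenDate} has no BCNF violation.
{CustomerID, OpenDate} has no BCNF violation.
{CustomerID, OfficerID, OpenDate} has no BCNF violation.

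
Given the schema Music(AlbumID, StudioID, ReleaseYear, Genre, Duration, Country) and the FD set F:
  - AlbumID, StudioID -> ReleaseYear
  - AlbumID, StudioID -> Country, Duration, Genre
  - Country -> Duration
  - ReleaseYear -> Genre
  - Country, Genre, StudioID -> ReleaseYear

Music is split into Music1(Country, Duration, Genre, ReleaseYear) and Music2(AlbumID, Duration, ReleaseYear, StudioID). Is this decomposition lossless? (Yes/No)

Music1 ∩ Music2 = {Duration, ReleaseYear}; its closure under F is {Duration, Genre, ReleaseYear}.
Neither Music1 nor Music2 is contained in that closure, so the decomposition is lossy.

No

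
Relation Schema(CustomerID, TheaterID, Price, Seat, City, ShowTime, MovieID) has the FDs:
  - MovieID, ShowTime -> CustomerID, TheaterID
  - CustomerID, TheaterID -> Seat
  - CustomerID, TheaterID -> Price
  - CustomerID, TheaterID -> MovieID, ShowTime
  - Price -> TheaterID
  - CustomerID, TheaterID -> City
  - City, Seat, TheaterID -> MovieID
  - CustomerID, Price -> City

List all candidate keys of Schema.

{CustomerID, Price}⁺ = {City, CustomerID, MovieID, Price, Seat, ShowTime, TheaterID}, which is every attribute, so {CustomerID, Price} is a candidate key.
{CustomerID, TheaterID}⁺ = {City, CustomerID, MovieID, Price, Seat, ShowTime, TheaterID}, which is every attribute, so {CustomerID, TheaterID} is a candidate key.
{MovieID, ShowTime}⁺ = {City, CustomerID, MovieID, Price, Seat, ShowTime, TheaterID}, which is every attribute, so {MovieID, ShowTime} is a candidate key.
{City, Price, Seat, ShowTime}⁺ = {City, CustomerID, MovieID, Price, Seat, ShowTime, TheaterID}, which is every attribute, so {City, Price, Seat, ShowTime} is a candidate key.
{City, Seat, ShowTime, TheaterID}⁺ = {City, CustomerID, MovieID, Price, Seat, ShowTime, TheaterID}, which is every attribute, so {City, Seat, ShowTime, TheaterID} is a candidate key.
No proper subset of any of these is a key, and no other minimal superkey exists.

{City, Price, Seat, ShowTime}, {City, Seat, ShowTime, TheaterID}, {CustomerID, Price}, {CustomerID, TheaterID}, {MovieID, ShowTime}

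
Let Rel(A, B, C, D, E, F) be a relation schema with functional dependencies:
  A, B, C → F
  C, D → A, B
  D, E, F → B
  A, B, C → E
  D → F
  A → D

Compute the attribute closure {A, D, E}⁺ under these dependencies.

Start with {A, D, E}.
D → F applies; add {F} → now {A, D, E, F}.
D, E, F → B applies; add {B} → now {A, B, D, E, F}.
No further FD applies.

{A, B, D, E, F}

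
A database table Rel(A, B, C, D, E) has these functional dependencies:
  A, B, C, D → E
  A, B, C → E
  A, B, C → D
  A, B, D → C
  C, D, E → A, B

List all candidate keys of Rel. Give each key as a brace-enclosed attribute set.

{A, B, C}⁺ = {A, B, C, D, E}, which is every attribute, so {A, B, C} is a candidate key.
{A, B, D}⁺ = {A, B, C, D, E}, which is every attribute, so {A, B, D} is a candidate key.
{C, D, E}⁺ = {A, B, C, D, E}, which is every attribute, so {C, D, E} is a candidate key.
These are minimal and exhaustive — every other superkey contains one of them.

{A, B, C}, {A, B, D}, {C, D, E}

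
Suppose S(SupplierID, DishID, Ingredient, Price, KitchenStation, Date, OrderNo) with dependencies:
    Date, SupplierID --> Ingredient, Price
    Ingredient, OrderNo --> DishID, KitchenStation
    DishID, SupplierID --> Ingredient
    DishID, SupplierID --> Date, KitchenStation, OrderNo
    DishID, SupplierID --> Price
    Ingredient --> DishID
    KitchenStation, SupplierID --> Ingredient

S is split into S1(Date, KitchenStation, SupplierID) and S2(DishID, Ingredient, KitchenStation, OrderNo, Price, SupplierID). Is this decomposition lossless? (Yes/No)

The shared attributes are {KitchenStation, SupplierID} and {KitchenStation, SupplierID}⁺ = {Date, DishID, Ingredient, KitchenStation, OrderNo, Price, SupplierID}.
S1 is contained in that closure, so S1 ∩ S2 --> S1 holds and the join is lossless.

Yes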